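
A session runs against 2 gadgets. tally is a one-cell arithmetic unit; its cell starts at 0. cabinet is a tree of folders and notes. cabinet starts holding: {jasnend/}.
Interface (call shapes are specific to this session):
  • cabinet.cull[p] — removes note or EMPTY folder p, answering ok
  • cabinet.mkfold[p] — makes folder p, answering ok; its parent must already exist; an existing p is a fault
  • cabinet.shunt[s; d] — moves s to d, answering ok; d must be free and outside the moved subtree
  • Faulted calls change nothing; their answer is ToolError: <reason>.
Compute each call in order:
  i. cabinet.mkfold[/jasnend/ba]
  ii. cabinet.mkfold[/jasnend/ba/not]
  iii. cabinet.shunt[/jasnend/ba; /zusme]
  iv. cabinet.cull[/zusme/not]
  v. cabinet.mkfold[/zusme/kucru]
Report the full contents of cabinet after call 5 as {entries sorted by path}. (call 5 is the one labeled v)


-- mkfold(p→/jasnend/ba) == ok
-- mkfold(p→/jasnend/ba/not) == ok
-- shunt(s→/jasnend/ba, d→/zusme) == ok
-- cull(p→/zusme/not) == ok
-- mkfold(p→/zusme/kucru) == ok

Answer: {jasnend/, zusme/, zusme/kucru/}


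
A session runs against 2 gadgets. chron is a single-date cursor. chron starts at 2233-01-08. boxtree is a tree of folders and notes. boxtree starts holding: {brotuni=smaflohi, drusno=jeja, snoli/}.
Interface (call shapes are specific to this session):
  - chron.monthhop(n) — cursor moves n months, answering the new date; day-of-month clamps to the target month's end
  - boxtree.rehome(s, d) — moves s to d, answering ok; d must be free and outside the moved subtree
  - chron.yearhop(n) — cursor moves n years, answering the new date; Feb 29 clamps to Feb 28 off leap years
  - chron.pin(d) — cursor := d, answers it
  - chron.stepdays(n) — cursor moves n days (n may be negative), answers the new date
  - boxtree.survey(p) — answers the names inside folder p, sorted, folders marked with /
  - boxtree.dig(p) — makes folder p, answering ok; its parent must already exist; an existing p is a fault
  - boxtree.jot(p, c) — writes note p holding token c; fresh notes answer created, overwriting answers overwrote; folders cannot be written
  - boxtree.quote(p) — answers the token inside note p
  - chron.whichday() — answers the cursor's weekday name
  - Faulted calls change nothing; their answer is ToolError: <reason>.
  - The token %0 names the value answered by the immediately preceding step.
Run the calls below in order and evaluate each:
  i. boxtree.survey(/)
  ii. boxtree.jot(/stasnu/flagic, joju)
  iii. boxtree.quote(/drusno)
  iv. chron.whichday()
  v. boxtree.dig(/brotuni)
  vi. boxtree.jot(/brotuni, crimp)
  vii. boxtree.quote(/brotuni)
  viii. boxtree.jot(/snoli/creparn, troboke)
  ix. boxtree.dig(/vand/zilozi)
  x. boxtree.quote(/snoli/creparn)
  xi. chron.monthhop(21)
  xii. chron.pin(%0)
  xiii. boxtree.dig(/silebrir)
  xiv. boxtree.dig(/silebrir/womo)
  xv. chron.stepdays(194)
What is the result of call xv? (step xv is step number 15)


Answer: 2235-04-20

Derivation:
# 1. boxtree.survey(/) == [brotuni, drusno, snoli/]
# 2. boxtree.jot(/stasnu/flagic, joju) == ToolError: no parent
# 3. boxtree.quote(/drusno) == jeja
# 4. chron.whichday() == Tuesday
# 5. boxtree.dig(/brotuni) == ToolError: exists
# 6. boxtree.jot(/brotuni, crimp) == overwrote
# 7. boxtree.quote(/brotuni) == crimp
# 8. boxtree.jot(/snoli/creparn, troboke) == created
# 9. boxtree.dig(/vand/zilozi) == ToolError: no parent
# 10. boxtree.quote(/snoli/creparn) == troboke
# 11. chron.monthhop(21) == 2234-10-08
# 12. chron.pin(%0) == 2234-10-08
# 13. boxtree.dig(/silebrir) == ok
# 14. boxtree.dig(/silebrir/womo) == ok
# 15. chron.stepdays(194) == 2235-04-20


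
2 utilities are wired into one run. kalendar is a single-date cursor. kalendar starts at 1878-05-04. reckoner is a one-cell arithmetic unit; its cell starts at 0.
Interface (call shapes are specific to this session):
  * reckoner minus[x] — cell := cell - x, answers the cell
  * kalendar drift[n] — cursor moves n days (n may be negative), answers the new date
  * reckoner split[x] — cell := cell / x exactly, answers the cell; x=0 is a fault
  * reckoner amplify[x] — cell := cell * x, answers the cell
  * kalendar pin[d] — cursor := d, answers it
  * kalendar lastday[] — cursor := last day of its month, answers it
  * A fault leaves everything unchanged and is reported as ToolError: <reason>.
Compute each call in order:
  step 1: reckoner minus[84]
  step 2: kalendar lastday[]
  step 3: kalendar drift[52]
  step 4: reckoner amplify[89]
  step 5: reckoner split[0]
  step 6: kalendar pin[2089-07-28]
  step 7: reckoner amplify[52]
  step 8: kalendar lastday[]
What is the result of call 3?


Answer: 1878-07-22

Derivation:
-> reckoner minus(84)
<- -84
-> kalendar lastday()
<- 1878-05-31
-> kalendar drift(52)
<- 1878-07-22
-> reckoner amplify(89)
<- -7476
-> reckoner split(0)
<- ToolError: division by zero
-> kalendar pin(2089-07-28)
<- 2089-07-28
-> reckoner amplify(52)
<- -388752
-> kalendar lastday()
<- 2089-07-31


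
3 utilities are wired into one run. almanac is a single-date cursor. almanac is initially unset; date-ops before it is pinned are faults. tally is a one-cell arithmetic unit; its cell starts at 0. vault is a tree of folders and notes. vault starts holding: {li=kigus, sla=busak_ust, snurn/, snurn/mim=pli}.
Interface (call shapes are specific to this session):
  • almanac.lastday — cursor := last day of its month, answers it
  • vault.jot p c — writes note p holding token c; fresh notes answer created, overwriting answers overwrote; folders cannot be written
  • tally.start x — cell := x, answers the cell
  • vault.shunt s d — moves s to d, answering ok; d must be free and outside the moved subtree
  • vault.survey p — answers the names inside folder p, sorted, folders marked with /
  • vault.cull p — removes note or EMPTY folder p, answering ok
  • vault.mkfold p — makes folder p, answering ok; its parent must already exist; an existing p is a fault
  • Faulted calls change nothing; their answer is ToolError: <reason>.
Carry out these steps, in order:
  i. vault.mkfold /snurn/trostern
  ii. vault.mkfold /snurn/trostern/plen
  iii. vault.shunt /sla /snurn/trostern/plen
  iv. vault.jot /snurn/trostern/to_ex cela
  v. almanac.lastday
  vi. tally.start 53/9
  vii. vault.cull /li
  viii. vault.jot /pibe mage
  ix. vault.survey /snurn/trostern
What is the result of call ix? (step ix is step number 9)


# vault.mkfold(/snurn/trostern) -> ok
# vault.mkfold(/snurn/trostern/plen) -> ok
# vault.shunt(/sla, /snurn/trostern/plen) -> ToolError: exists
# vault.jot(/snurn/trostern/to_ex, cela) -> created
# almanac.lastday() -> ToolError: no date set
# tally.start(53/9) -> 53/9
# vault.cull(/li) -> ok
# vault.jot(/pibe, mage) -> created
# vault.survey(/snurn/trostern) -> [plen/, to_ex]

Answer: [plen/, to_ex]


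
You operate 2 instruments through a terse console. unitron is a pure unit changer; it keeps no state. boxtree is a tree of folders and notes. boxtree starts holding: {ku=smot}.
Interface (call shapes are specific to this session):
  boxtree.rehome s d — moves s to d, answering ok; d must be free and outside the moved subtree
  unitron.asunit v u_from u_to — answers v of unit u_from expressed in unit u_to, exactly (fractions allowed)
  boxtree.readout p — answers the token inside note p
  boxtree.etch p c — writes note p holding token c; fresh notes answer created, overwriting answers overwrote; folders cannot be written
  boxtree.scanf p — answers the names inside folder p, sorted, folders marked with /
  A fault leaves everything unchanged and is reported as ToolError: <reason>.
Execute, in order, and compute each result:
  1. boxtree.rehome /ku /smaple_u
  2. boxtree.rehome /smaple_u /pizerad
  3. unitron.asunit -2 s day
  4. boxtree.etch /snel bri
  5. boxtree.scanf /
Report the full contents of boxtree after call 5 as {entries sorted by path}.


>>> rehome s='/ku' d='/smaple_u'
  ok
>>> rehome s='/smaple_u' d='/pizerad'
  ok
>>> asunit v='-2' u_from='s' u_to='day'
  -1/43200
>>> etch p='/snel' c='bri'
  created
>>> scanf p='/'
  [pizerad, snel]

Answer: {pizerad=smot, snel=bri}


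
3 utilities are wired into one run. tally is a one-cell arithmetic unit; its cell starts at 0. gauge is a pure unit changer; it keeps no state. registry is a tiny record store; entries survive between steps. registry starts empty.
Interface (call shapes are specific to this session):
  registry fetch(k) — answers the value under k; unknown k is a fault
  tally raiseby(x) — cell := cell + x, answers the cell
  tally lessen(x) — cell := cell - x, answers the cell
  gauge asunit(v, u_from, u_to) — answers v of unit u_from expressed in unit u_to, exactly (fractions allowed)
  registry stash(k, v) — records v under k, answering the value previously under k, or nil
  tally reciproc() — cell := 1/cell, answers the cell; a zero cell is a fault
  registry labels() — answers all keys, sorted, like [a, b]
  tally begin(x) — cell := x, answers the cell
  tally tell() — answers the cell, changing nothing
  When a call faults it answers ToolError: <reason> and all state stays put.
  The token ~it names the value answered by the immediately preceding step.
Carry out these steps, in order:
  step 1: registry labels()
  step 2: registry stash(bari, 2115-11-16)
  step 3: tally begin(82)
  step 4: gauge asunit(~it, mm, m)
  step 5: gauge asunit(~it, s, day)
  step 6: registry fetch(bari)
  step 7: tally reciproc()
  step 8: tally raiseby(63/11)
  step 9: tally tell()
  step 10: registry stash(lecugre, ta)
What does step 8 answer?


CALL registry labels[]
RET  []
CALL registry stash[k: bari; v: 2115-11-16]
RET  nil
CALL tally begin[x: 82]
RET  82
CALL gauge asunit[v: ~it; u_from: mm; u_to: m]
RET  41/500
CALL gauge asunit[v: ~it; u_from: s; u_to: day]
RET  41/43200000
CALL registry fetch[k: bari]
RET  2115-11-16
CALL tally reciproc[]
RET  1/82
CALL tally raiseby[x: 63/11]
RET  5177/902
CALL tally tell[]
RET  5177/902
CALL registry stash[k: lecugre; v: ta]
RET  nil

Answer: 5177/902


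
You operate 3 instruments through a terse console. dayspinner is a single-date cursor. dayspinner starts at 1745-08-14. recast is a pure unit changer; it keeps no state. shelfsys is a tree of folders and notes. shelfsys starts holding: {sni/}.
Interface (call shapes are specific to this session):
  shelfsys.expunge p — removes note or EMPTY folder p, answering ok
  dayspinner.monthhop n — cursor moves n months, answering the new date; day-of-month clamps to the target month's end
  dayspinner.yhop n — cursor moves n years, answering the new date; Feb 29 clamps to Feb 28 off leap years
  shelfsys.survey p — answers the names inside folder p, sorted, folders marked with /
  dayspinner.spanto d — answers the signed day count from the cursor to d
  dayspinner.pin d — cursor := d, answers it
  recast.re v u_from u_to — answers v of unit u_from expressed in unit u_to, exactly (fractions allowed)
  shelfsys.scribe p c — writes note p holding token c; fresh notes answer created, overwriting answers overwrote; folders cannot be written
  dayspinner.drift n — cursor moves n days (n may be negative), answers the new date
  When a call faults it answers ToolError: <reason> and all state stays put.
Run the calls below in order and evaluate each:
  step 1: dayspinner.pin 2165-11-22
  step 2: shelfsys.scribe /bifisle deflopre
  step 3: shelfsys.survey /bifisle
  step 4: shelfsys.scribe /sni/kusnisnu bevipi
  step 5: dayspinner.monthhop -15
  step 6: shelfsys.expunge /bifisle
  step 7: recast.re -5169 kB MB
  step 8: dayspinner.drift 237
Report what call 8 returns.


! 1. dayspinner.pin(d: 2165-11-22) ~> 2165-11-22
! 2. shelfsys.scribe(p: /bifisle, c: deflopre) ~> created
! 3. shelfsys.survey(p: /bifisle) ~> ToolError: not a directory
! 4. shelfsys.scribe(p: /sni/kusnisnu, c: bevipi) ~> created
! 5. dayspinner.monthhop(n: -15) ~> 2164-08-22
! 6. shelfsys.expunge(p: /bifisle) ~> ok
! 7. recast.re(v: -5169, u_from: kB, u_to: MB) ~> -5169/1000
! 8. dayspinner.drift(n: 237) ~> 2165-04-16

Answer: 2165-04-16


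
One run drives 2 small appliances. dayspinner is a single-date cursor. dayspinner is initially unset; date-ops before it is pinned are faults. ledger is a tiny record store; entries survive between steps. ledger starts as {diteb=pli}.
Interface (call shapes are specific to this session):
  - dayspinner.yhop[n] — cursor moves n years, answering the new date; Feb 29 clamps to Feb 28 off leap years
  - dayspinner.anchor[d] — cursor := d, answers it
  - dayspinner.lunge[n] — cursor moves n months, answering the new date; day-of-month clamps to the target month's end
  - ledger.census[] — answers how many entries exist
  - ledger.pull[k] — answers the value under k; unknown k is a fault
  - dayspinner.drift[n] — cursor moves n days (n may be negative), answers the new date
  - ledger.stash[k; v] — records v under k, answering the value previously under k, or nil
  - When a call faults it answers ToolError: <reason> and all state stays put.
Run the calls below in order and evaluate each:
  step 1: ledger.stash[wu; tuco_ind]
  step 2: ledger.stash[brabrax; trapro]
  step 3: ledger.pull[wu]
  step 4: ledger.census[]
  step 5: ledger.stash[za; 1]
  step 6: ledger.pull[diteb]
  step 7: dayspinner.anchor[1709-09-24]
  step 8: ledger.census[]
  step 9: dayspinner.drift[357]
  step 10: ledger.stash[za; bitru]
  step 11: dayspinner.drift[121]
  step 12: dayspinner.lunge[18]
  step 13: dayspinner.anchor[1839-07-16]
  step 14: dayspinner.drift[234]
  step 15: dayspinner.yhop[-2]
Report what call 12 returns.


Next I call ledger.stash(k→wu, v→tuco_ind), yielding nil.
Using ledger.stash(k→brabrax, v→trapro), giving nil.
I call ledger.pull(k→wu), and get tuco_ind.
Invoking ledger.census, which returns 3.
Using ledger.stash(k→za, v→1), and get nil.
Calling ledger.pull(k→diteb), → pli.
Calling dayspinner.anchor(d→1709-09-24), yielding 1709-09-24.
Then ledger.census(), which returns 4.
I try dayspinner.drift(n→357), and see 1710-09-16.
Now I run ledger.stash(k→za, v→bitru), and observe 1.
I run dayspinner.drift(n→121), and see 1711-01-15.
Invoking dayspinner.lunge(n→18), and see 1712-07-15.
Next I call dayspinner.anchor(d→1839-07-16), which returns 1839-07-16.
Using dayspinner.drift(n→234), and see 1840-03-06.
I invoke dayspinner.yhop(n→-2), — result: 1838-03-06.

Answer: 1712-07-15


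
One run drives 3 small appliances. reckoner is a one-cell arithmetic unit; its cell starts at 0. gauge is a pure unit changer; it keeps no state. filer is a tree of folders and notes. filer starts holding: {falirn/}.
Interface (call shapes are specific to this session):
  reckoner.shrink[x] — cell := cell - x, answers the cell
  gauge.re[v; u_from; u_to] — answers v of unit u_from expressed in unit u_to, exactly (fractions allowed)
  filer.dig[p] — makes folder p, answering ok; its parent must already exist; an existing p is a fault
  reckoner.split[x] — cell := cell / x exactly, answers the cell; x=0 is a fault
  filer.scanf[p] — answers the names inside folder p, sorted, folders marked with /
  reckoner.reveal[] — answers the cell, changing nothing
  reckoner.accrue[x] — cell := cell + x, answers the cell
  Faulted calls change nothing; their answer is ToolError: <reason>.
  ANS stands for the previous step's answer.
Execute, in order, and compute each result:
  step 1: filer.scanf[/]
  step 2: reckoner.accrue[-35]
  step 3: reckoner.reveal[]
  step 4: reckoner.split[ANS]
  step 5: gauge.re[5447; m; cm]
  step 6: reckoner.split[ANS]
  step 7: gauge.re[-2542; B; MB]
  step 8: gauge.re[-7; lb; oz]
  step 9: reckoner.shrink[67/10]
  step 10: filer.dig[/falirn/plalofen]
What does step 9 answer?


Answer: -3649489/544700

Derivation:
Act: filer.scanf[p=/]
Obs: [falirn/]
Act: reckoner.accrue[x=-35]
Obs: -35
Act: reckoner.reveal[]
Obs: -35
Act: reckoner.split[x=ANS]
Obs: 1
Act: gauge.re[v=5447; u_from=m; u_to=cm]
Obs: 544700
Act: reckoner.split[x=ANS]
Obs: 1/544700
Act: gauge.re[v=-2542; u_from=B; u_to=MB]
Obs: -1271/500000
Act: gauge.re[v=-7; u_from=lb; u_to=oz]
Obs: -112
Act: reckoner.shrink[x=67/10]
Obs: -3649489/544700
Act: filer.dig[p=/falirn/plalofen]
Obs: ok


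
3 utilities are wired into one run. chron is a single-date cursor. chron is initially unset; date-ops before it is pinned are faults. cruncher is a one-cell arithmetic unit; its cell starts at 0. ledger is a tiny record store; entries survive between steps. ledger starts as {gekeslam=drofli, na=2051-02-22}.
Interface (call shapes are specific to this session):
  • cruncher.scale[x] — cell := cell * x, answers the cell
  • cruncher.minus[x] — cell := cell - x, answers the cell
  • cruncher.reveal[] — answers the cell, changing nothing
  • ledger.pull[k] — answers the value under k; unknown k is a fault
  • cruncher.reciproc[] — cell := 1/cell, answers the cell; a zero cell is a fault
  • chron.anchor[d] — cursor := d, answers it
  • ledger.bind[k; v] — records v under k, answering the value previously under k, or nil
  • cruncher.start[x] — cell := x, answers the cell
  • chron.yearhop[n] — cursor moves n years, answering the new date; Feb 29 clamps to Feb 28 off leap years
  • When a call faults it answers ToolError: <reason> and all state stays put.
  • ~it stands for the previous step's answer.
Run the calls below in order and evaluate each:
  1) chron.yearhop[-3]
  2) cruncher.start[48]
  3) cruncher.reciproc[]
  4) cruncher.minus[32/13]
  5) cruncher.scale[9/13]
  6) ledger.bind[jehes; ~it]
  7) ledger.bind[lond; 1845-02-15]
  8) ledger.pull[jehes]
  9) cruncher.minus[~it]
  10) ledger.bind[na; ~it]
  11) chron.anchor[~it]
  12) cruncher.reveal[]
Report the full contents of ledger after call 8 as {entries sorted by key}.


Answer: {gekeslam=drofli, jehes=-4569/2704, lond=1845-02-15, na=2051-02-22}

Derivation:
[in] chron.yearhop n→-3
= ToolError: no date set
[in] cruncher.start x→48
= 48
[in] cruncher.reciproc
= 1/48
[in] cruncher.minus x→32/13
= -1523/624
[in] cruncher.scale x→9/13
= -4569/2704
[in] ledger.bind k→jehes v→~it
= nil
[in] ledger.bind k→lond v→1845-02-15
= nil
[in] ledger.pull k→jehes
= -4569/2704
[in] cruncher.minus x→~it
= 0
[in] ledger.bind k→na v→~it
= 2051-02-22
[in] chron.anchor d→~it
= 2051-02-22
[in] cruncher.reveal
= 0


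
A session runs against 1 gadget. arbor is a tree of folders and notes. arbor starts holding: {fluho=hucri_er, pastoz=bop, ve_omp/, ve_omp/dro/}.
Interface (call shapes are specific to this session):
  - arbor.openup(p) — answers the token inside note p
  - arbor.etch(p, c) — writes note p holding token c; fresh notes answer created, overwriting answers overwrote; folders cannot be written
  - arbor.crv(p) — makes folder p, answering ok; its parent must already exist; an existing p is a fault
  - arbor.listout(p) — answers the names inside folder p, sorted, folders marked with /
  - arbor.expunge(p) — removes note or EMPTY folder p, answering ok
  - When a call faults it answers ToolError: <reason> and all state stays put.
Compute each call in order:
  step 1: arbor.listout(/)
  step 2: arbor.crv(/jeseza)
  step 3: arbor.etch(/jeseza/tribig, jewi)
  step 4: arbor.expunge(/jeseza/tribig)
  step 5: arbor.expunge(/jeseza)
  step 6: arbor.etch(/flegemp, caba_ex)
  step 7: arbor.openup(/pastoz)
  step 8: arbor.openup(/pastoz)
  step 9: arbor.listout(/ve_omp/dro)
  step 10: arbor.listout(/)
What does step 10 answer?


→ arbor.listout(p=/)
← [fluho, pastoz, ve_omp/]
→ arbor.crv(p=/jeseza)
← ok
→ arbor.etch(p=/jeseza/tribig, c=jewi)
← created
→ arbor.expunge(p=/jeseza/tribig)
← ok
→ arbor.expunge(p=/jeseza)
← ok
→ arbor.etch(p=/flegemp, c=caba_ex)
← created
→ arbor.openup(p=/pastoz)
← bop
→ arbor.openup(p=/pastoz)
← bop
→ arbor.listout(p=/ve_omp/dro)
← []
→ arbor.listout(p=/)
← [flegemp, fluho, pastoz, ve_omp/]

Answer: [flegemp, fluho, pastoz, ve_omp/]


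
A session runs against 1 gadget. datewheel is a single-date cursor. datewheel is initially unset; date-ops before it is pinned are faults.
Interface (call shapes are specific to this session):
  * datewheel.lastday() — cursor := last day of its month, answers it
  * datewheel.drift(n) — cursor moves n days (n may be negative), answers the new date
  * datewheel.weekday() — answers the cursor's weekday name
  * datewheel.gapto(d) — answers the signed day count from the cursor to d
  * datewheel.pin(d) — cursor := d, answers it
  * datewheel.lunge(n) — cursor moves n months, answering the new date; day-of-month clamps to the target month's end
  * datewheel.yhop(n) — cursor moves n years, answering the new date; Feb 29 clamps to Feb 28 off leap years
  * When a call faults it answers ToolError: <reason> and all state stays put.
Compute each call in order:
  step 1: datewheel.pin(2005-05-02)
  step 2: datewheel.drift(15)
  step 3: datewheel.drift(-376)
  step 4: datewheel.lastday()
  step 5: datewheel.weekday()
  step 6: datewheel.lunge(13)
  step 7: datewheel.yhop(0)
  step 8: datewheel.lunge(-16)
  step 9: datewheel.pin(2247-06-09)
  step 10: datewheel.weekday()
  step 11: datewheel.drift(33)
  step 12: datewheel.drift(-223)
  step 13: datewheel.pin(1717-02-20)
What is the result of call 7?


·→ datewheel.pin(d='2005-05-02')
·← 2005-05-02
·→ datewheel.drift(n='15')
·← 2005-05-17
·→ datewheel.drift(n='-376')
·← 2004-05-06
·→ datewheel.lastday()
·← 2004-05-31
·→ datewheel.weekday()
·← Monday
·→ datewheel.lunge(n='13')
·← 2005-06-30
·→ datewheel.yhop(n='0')
·← 2005-06-30
·→ datewheel.lunge(n='-16')
·← 2004-02-29
·→ datewheel.pin(d='2247-06-09')
·← 2247-06-09
·→ datewheel.weekday()
·← Wednesday
·→ datewheel.drift(n='33')
·← 2247-07-12
·→ datewheel.drift(n='-223')
·← 2246-12-01
·→ datewheel.pin(d='1717-02-20')
·← 1717-02-20

Answer: 2005-06-30


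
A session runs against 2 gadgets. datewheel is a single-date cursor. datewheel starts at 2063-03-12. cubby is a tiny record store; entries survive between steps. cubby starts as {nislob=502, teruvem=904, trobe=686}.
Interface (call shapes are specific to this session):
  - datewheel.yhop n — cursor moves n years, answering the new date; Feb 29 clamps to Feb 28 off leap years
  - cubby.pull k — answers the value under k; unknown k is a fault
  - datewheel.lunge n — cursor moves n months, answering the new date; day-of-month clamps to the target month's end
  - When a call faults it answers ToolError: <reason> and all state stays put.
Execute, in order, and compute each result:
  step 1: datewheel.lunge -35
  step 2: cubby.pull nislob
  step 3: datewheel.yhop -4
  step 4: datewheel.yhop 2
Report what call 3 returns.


;; 1. lunge(n: -35) ~> 2060-04-12
;; 2. pull(k: nislob) ~> 502
;; 3. yhop(n: -4) ~> 2056-04-12
;; 4. yhop(n: 2) ~> 2058-04-12

Answer: 2056-04-12


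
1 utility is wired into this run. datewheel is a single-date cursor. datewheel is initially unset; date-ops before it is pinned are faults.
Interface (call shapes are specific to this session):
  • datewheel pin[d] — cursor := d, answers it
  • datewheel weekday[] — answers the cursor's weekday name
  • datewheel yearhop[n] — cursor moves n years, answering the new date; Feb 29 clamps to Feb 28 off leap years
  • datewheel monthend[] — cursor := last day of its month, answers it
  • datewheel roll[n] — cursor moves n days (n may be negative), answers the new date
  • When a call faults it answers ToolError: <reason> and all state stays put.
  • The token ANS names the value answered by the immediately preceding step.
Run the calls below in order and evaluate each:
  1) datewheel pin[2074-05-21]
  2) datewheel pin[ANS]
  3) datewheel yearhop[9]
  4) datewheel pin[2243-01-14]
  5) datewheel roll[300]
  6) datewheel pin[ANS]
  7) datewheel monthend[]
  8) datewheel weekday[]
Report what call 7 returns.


-> datewheel pin(d→2074-05-21)
<- 2074-05-21
-> datewheel pin(d→ANS)
<- 2074-05-21
-> datewheel yearhop(n→9)
<- 2083-05-21
-> datewheel pin(d→2243-01-14)
<- 2243-01-14
-> datewheel roll(n→300)
<- 2243-11-10
-> datewheel pin(d→ANS)
<- 2243-11-10
-> datewheel monthend()
<- 2243-11-30
-> datewheel weekday()
<- Thursday

Answer: 2243-11-30


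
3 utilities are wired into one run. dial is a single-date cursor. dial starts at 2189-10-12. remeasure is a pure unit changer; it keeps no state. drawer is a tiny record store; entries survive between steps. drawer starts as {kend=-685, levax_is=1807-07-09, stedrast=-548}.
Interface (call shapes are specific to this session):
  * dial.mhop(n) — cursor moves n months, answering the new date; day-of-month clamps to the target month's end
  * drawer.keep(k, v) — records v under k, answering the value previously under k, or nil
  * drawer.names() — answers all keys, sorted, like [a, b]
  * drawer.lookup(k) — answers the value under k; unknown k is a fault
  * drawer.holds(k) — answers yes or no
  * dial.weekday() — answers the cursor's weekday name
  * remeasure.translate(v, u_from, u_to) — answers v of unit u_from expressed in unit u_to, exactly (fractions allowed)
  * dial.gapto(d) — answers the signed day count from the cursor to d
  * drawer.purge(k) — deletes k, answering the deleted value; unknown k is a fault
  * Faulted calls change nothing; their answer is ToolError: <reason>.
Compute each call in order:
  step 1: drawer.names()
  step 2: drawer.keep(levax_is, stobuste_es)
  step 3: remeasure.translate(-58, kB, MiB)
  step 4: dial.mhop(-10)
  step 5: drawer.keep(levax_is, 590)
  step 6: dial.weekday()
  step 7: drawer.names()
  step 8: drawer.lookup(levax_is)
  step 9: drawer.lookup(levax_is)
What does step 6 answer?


Act: drawer.names[]
Obs: [kend, levax_is, stedrast]
Act: drawer.keep[k=levax_is; v=stobuste_es]
Obs: 1807-07-09
Act: remeasure.translate[v=-58; u_from=kB; u_to=MiB]
Obs: -3625/65536
Act: dial.mhop[n=-10]
Obs: 2188-12-12
Act: drawer.keep[k=levax_is; v=590]
Obs: stobuste_es
Act: dial.weekday[]
Obs: Friday
Act: drawer.names[]
Obs: [kend, levax_is, stedrast]
Act: drawer.lookup[k=levax_is]
Obs: 590
Act: drawer.lookup[k=levax_is]
Obs: 590

Answer: Friday


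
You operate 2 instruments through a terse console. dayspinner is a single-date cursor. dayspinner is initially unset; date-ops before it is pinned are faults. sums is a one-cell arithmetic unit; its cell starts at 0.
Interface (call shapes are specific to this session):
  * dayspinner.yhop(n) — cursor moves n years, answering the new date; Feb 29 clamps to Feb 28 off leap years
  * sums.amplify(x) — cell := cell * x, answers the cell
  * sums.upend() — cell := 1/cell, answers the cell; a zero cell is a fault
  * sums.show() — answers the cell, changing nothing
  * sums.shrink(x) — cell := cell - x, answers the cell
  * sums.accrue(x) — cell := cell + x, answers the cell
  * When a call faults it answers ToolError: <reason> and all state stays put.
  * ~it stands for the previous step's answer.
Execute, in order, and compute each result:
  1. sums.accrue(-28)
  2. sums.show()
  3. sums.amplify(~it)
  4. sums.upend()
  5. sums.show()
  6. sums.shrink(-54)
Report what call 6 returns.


>> sums.accrue(x='-28')
<< -28
>> sums.show()
<< -28
>> sums.amplify(x='~it')
<< 784
>> sums.upend()
<< 1/784
>> sums.show()
<< 1/784
>> sums.shrink(x='-54')
<< 42337/784

Answer: 42337/784


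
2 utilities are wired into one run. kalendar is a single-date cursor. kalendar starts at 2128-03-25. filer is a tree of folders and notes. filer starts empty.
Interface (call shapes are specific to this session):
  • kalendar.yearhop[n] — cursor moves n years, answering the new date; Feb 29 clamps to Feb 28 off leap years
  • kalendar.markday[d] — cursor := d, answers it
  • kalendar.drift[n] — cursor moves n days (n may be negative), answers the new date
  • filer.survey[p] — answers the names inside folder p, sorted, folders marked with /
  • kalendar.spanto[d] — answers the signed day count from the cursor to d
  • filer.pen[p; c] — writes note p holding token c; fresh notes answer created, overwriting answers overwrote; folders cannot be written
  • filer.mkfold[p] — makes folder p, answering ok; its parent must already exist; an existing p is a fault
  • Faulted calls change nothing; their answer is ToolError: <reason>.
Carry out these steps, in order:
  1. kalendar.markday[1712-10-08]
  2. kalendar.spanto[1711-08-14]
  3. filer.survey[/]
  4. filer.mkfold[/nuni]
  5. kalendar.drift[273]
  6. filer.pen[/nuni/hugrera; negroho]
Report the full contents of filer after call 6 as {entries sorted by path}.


·→ markday(d→1712-10-08)
·← 1712-10-08
·→ spanto(d→1711-08-14)
·← -421
·→ survey(p→/)
·← []
·→ mkfold(p→/nuni)
·← ok
·→ drift(n→273)
·← 1713-07-08
·→ pen(p→/nuni/hugrera, c→negroho)
·← created

Answer: {nuni/, nuni/hugrera=negroho}


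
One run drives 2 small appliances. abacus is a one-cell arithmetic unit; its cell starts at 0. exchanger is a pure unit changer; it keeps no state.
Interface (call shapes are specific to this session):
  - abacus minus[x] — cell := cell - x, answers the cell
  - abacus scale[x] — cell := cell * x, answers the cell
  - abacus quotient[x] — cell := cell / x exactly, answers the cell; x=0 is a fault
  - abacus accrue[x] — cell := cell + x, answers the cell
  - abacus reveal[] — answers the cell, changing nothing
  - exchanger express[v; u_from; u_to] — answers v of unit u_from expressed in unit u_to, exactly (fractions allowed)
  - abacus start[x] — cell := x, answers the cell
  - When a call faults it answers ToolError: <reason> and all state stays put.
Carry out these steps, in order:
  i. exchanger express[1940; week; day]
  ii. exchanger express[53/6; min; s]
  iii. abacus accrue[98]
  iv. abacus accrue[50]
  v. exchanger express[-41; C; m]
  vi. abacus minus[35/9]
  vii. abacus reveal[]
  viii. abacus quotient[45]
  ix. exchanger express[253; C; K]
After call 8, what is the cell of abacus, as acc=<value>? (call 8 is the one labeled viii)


→ exchanger express(v='1940', u_from='week', u_to='day')
← 13580
→ exchanger express(v='53/6', u_from='min', u_to='s')
← 530
→ abacus accrue(x='98')
← 98
→ abacus accrue(x='50')
← 148
→ exchanger express(v='-41', u_from='C', u_to='m')
← ToolError: incompatible units
→ abacus minus(x='35/9')
← 1297/9
→ abacus reveal()
← 1297/9
→ abacus quotient(x='45')
← 1297/405
→ exchanger express(v='253', u_from='C', u_to='K')
← 10523/20

Answer: acc=1297/405


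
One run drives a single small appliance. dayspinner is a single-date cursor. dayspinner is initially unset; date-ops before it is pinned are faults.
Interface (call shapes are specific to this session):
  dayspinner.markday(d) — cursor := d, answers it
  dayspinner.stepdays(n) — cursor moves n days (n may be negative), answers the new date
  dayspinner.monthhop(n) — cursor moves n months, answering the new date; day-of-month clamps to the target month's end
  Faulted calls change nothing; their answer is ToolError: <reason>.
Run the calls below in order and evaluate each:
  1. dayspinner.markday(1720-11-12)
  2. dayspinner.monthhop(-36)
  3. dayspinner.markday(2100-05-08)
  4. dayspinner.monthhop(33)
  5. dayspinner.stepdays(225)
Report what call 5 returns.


>> markday(d: 1720-11-12)
<< 1720-11-12
>> monthhop(n: -36)
<< 1717-11-12
>> markday(d: 2100-05-08)
<< 2100-05-08
>> monthhop(n: 33)
<< 2103-02-08
>> stepdays(n: 225)
<< 2103-09-21

Answer: 2103-09-21


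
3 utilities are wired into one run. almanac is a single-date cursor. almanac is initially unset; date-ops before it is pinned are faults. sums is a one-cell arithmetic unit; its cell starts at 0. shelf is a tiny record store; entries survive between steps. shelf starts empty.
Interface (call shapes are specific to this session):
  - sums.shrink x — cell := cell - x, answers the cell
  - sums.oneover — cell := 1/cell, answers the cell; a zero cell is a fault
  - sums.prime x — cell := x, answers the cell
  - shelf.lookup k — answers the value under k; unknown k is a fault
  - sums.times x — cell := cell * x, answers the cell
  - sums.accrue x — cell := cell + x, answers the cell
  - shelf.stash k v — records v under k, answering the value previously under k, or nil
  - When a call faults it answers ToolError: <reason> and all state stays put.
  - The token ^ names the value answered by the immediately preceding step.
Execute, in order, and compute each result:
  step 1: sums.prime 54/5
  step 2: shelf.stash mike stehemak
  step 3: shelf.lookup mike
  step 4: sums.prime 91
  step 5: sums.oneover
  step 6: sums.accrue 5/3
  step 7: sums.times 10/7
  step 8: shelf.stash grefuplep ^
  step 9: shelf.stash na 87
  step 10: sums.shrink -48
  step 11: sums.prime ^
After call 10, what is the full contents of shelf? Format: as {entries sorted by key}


[in] prime x=54/5
[out] 54/5
[in] stash k=mike v=stehemak
[out] nil
[in] lookup k=mike
[out] stehemak
[in] prime x=91
[out] 91
[in] oneover
[out] 1/91
[in] accrue x=5/3
[out] 458/273
[in] times x=10/7
[out] 4580/1911
[in] stash k=grefuplep v=^
[out] nil
[in] stash k=na v=87
[out] nil
[in] shrink x=-48
[out] 96308/1911
[in] prime x=^
[out] 96308/1911

Answer: {grefuplep=4580/1911, mike=stehemak, na=87}


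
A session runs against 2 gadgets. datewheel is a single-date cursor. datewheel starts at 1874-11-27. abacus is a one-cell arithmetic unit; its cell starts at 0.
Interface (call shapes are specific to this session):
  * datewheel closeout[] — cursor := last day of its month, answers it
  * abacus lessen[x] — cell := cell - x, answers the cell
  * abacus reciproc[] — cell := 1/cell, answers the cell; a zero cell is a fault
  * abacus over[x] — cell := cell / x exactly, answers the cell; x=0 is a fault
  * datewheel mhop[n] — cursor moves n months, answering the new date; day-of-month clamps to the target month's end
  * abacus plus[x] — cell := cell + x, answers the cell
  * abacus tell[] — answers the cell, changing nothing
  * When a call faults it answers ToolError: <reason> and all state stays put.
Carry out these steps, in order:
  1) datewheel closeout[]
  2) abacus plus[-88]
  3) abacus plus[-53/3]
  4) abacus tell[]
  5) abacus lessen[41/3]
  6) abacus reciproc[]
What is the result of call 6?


Using datewheel closeout(), yielding 1874-11-30.
I call abacus plus using x=-88, giving -88.
Using abacus plus using x=-53/3, giving -317/3.
I try abacus tell, and see -317/3.
Calling abacus lessen using x=41/3, and observe -358/3.
I call abacus reciproc, → -3/358.

Answer: -3/358


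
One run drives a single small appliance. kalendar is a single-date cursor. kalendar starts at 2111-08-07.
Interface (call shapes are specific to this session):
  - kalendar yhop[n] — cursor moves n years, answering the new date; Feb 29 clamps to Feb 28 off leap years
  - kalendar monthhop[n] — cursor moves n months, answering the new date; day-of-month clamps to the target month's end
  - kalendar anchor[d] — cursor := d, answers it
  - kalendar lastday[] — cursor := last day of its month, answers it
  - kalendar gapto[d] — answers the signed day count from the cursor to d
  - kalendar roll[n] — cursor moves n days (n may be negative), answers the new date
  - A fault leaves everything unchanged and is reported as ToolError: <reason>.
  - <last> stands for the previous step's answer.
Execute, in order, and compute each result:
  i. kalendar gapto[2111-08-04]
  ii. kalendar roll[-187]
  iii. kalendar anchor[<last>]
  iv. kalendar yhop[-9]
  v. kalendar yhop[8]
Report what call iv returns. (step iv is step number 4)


! 1. kalendar gapto(2111-08-04) => -3
! 2. kalendar roll(-187) => 2111-02-01
! 3. kalendar anchor(<last>) => 2111-02-01
! 4. kalendar yhop(-9) => 2102-02-01
! 5. kalendar yhop(8) => 2110-02-01

Answer: 2102-02-01


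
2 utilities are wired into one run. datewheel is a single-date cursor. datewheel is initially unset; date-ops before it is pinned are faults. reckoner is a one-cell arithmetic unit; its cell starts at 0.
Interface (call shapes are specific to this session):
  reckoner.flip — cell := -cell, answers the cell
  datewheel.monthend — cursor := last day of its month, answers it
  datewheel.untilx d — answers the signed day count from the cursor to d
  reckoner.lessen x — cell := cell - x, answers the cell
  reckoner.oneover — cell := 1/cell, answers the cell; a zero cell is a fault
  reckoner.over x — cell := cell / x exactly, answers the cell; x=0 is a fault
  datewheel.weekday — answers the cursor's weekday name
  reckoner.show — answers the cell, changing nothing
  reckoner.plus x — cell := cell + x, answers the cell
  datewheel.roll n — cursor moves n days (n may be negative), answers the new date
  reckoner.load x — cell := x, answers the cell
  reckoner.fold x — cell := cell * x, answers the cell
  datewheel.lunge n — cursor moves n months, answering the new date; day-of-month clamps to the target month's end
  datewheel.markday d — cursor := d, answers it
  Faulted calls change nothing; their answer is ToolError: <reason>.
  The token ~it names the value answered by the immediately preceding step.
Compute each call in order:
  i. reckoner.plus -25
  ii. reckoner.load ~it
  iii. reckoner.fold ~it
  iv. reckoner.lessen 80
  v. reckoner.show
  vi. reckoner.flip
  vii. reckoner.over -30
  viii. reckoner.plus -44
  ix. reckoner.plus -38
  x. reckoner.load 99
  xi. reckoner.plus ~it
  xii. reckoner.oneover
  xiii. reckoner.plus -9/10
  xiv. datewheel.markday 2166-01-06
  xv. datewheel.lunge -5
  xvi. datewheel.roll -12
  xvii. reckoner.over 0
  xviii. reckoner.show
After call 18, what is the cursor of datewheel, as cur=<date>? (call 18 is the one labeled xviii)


Answer: cur=2165-07-25

Derivation:
Using reckoner.plus on x→-25, → -25.
Calling reckoner.load on x→~it: -25.
Now I run reckoner.fold on x→~it, which returns 625.
I run reckoner.lessen on x→80, giving 545.
Then reckoner.show, yielding 545.
I try reckoner.flip(), giving -545.
Next I call reckoner.over on x→-30, and observe 109/6.
I use reckoner.plus on x→-44, which returns -155/6.
Next I call reckoner.plus on x→-38, and observe -383/6.
I try reckoner.load on x→99, yielding 99.
I call reckoner.plus on x→~it, → 198.
Using reckoner.oneover(): 1/198.
I try reckoner.plus on x→-9/10, yielding -443/495.
I invoke datewheel.markday on d→2166-01-06, and get 2166-01-06.
Now I run datewheel.lunge on n→-5: 2165-08-06.
I try datewheel.roll on n→-12: 2165-07-25.
Using reckoner.over on x→0, yielding ToolError: division by zero.
I call reckoner.show, → -443/495.


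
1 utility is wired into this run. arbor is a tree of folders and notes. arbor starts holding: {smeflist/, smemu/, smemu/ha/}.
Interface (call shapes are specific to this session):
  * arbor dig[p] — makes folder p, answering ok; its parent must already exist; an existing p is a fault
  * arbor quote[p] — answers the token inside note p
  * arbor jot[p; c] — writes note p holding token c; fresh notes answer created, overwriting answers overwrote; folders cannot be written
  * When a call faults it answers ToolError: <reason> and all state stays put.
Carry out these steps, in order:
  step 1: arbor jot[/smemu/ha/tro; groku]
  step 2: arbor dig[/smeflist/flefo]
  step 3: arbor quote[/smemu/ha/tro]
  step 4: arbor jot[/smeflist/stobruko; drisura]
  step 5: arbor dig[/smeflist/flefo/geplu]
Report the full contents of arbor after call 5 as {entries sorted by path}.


==> arbor jot(p: /smemu/ha/tro, c: groku)
<== created
==> arbor dig(p: /smeflist/flefo)
<== ok
==> arbor quote(p: /smemu/ha/tro)
<== groku
==> arbor jot(p: /smeflist/stobruko, c: drisura)
<== created
==> arbor dig(p: /smeflist/flefo/geplu)
<== ok

Answer: {smeflist/, smeflist/flefo/, smeflist/flefo/geplu/, smeflist/stobruko=drisura, smemu/, smemu/ha/, smemu/ha/tro=groku}


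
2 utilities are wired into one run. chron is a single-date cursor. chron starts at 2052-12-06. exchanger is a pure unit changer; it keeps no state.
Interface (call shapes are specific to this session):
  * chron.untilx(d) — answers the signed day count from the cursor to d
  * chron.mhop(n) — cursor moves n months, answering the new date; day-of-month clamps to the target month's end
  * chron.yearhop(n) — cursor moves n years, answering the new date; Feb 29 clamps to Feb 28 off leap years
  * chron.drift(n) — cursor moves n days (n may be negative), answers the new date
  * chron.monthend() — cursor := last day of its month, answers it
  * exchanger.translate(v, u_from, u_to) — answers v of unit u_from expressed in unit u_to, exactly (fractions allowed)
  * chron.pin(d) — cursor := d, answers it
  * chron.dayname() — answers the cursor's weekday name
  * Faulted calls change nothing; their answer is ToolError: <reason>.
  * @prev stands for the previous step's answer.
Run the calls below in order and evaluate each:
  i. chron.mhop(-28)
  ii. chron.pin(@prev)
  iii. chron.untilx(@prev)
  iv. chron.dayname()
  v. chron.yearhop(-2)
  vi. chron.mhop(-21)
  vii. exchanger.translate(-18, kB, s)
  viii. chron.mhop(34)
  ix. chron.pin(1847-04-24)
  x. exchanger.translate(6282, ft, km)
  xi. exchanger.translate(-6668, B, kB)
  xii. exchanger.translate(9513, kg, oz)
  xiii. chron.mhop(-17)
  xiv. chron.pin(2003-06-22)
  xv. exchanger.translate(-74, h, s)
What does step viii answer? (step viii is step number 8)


Answer: 2049-09-06

Derivation:
% mhop n→-28
  2050-08-06
% pin d→@prev
  2050-08-06
% untilx d→@prev
  0
% dayname
  Saturday
% yearhop n→-2
  2048-08-06
% mhop n→-21
  2046-11-06
% translate v→-18 u_from→kB u_to→s
  ToolError: incompatible units
% mhop n→34
  2049-09-06
% pin d→1847-04-24
  1847-04-24
% translate v→6282 u_from→ft u_to→km
  1196721/625000
% translate v→-6668 u_from→B u_to→kB
  -1667/250
% translate v→9513 u_from→kg u_to→oz
  2174400000000/6479891
% mhop n→-17
  1845-11-24
% pin d→2003-06-22
  2003-06-22
% translate v→-74 u_from→h u_to→s
  -266400
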